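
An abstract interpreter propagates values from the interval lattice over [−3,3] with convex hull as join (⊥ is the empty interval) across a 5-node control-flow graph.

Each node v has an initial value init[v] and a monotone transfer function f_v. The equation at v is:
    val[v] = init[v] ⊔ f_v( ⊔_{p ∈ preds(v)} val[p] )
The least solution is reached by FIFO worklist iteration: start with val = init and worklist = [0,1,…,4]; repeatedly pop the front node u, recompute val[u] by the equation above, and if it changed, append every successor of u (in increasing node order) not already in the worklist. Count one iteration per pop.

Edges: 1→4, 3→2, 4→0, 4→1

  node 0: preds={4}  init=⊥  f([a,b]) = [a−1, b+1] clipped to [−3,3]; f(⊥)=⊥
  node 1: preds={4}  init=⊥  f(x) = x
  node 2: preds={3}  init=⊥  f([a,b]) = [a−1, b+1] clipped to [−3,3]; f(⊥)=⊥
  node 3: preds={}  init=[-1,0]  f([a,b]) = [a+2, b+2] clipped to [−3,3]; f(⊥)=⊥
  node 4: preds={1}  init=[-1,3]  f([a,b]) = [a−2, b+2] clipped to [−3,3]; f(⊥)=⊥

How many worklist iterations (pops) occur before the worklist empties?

8

Iteration log — 8 steps:
  step 1. node 0  ⊔preds=[-1,3]  new=[-2,3]  old=⊥  +wl: 
  step 2. node 1  ⊔preds=[-1,3]  new=[-1,3]  old=⊥  +wl: 
  step 3. node 2  ⊔preds=[-1,0]  new=[-2,1]  old=⊥  +wl: 
  step 4. node 3  ⊔preds=⊥  new=[-1,0]  stable
  step 5. node 4  ⊔preds=[-1,3]  new=[-3,3]  old=[-1,3]  +wl: 0,1
  step 6. node 0  ⊔preds=[-3,3]  new=[-3,3]  old=[-2,3]  +wl: 
  step 7. node 1  ⊔preds=[-3,3]  new=[-3,3]  old=[-1,3]  +wl: 4
  step 8. node 4  ⊔preds=[-3,3]  new=[-3,3]  stable

Least fixpoint reached:
  node 0: [-3,3]
  node 1: [-3,3]
  node 2: [-2,1]
  node 3: [-1,0]
  node 4: [-3,3]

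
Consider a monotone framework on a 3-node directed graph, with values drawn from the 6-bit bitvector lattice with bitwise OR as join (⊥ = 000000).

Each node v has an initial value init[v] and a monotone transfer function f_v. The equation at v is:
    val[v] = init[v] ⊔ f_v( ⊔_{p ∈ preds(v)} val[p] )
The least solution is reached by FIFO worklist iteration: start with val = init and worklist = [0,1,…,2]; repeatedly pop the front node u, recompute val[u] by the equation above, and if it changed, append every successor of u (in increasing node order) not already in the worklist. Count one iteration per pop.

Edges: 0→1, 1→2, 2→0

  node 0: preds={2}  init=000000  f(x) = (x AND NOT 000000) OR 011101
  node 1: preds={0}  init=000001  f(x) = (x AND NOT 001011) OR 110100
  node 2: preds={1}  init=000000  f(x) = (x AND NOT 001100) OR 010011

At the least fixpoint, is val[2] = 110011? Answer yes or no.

Worklist (5 pops):
  #1 pop 0: in=000000 → 011101 (was 000000); enqueue []
  #2 pop 1: in=011101 → 110101 (was 000001); enqueue []
  #3 pop 2: in=110101 → 110011 (was 000000); enqueue [0]
  #4 pop 0: in=110011 → 111111 (was 011101); enqueue [1]
  #5 pop 1: in=111111 → 110101 (no change)

Fixpoint:
  val[0] = 111111
  val[1] = 110101
  val[2] = 110011

yes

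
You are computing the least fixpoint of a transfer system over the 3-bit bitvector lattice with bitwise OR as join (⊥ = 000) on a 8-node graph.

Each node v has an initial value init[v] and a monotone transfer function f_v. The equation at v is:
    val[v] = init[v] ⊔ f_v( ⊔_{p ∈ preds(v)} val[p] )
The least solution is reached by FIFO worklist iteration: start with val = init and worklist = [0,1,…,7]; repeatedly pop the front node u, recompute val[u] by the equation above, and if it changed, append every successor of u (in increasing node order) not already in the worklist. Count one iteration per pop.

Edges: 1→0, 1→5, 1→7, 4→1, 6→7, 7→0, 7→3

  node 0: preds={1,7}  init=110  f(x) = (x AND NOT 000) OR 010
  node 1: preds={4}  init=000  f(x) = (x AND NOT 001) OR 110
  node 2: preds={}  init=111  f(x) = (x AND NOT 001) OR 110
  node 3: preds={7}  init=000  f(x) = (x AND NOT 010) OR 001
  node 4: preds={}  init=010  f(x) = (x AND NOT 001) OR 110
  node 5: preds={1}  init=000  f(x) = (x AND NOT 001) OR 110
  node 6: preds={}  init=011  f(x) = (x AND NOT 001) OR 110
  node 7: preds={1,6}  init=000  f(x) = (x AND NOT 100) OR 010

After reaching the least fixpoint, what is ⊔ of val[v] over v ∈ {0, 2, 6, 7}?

Trace (11 dequeues):
  [1] u=0 | in 000 | out 110 | ==
  [2] u=1 | in 010 | out 110 | prev 000 | push {0}
  [3] u=2 | in 000 | out 111 | ==
  [4] u=3 | in 000 | out 001 | prev 000 | push {}
  [5] u=4 | in 000 | out 110 | prev 010 | push {1}
  [6] u=5 | in 110 | out 110 | prev 000 | push {}
  [7] u=6 | in 000 | out 111 | prev 011 | push {}
  [8] u=7 | in 111 | out 011 | prev 000 | push {3}
  [9] u=0 | in 111 | out 111 | prev 110 | push {}
  [10] u=1 | in 110 | out 110 | ==
  [11] u=3 | in 011 | out 001 | ==

Converged values:
  [0] 111
  [1] 110
  [2] 111
  [3] 001
  [4] 110
  [5] 110
  [6] 111
  [7] 011

111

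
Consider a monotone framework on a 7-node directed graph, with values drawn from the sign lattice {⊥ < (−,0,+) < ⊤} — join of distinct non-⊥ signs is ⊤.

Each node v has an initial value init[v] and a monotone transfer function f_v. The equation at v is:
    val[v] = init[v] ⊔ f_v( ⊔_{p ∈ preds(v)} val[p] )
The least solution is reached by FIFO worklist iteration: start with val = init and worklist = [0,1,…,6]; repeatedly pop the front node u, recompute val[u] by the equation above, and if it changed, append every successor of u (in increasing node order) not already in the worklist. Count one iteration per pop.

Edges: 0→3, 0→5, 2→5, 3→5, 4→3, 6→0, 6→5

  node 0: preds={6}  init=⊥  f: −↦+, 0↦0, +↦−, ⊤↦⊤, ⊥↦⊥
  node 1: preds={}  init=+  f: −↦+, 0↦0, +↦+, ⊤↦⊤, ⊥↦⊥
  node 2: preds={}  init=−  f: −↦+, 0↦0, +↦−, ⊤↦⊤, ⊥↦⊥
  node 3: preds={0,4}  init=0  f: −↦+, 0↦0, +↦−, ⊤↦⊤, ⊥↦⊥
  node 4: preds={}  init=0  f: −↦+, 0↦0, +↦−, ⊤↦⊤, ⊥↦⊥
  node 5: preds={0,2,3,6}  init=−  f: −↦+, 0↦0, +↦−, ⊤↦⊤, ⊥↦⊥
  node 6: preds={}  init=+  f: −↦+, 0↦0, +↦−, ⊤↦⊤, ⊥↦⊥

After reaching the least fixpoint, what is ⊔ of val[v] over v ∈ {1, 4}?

Iteration log — 7 steps:
  step 1. node 0  ⊔preds=+  new=−  old=⊥  +wl: 
  step 2. node 1  ⊔preds=⊥  new=+  stable
  step 3. node 2  ⊔preds=⊥  new=−  stable
  step 4. node 3  ⊔preds=⊤  new=⊤  old=0  +wl: 
  step 5. node 4  ⊔preds=⊥  new=0  stable
  step 6. node 5  ⊔preds=⊤  new=⊤  old=−  +wl: 
  step 7. node 6  ⊔preds=⊥  new=+  stable

Least fixpoint reached:
  node 0: −
  node 1: +
  node 2: −
  node 3: ⊤
  node 4: 0
  node 5: ⊤
  node 6: +

⊤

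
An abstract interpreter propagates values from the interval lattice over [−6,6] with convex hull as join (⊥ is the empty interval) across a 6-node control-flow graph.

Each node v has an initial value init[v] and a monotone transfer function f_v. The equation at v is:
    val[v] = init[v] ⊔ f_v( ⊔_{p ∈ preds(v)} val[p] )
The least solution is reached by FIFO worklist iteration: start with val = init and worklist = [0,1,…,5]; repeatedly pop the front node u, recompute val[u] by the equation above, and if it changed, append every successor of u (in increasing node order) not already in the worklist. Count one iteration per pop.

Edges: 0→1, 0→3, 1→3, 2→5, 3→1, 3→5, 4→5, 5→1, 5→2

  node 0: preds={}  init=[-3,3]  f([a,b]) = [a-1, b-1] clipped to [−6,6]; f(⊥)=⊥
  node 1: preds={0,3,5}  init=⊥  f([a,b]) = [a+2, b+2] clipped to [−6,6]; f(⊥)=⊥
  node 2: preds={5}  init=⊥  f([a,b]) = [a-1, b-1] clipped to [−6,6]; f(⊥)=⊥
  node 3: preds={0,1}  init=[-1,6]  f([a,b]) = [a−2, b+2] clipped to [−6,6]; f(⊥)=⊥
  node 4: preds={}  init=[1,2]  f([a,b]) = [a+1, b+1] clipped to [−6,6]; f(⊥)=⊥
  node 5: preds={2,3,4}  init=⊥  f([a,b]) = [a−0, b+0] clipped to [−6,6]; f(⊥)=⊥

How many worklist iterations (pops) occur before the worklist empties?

15

Iteration log — 15 steps:
  step 1. node 0  ⊔preds=⊥  new=[-3,3]  stable
  step 2. node 1  ⊔preds=[-3,6]  new=[-1,6]  old=⊥  +wl: 
  step 3. node 2  ⊔preds=⊥  new=⊥  stable
  step 4. node 3  ⊔preds=[-3,6]  new=[-5,6]  old=[-1,6]  +wl: 1
  step 5. node 4  ⊔preds=⊥  new=[1,2]  stable
  step 6. node 5  ⊔preds=[-5,6]  new=[-5,6]  old=⊥  +wl: 2
  step 7. node 1  ⊔preds=[-5,6]  new=[-3,6]  old=[-1,6]  +wl: 3
  step 8. node 2  ⊔preds=[-5,6]  new=[-6,5]  old=⊥  +wl: 5
  step 9. node 3  ⊔preds=[-3,6]  new=[-5,6]  stable
  step 10. node 5  ⊔preds=[-6,6]  new=[-6,6]  old=[-5,6]  +wl: 1,2
  step 11. node 1  ⊔preds=[-6,6]  new=[-4,6]  old=[-3,6]  +wl: 3
  step 12. node 2  ⊔preds=[-6,6]  new=[-6,5]  stable
  step 13. node 3  ⊔preds=[-4,6]  new=[-6,6]  old=[-5,6]  +wl: 1,5
  step 14. node 1  ⊔preds=[-6,6]  new=[-4,6]  stable
  step 15. node 5  ⊔preds=[-6,6]  new=[-6,6]  stable

Least fixpoint reached:
  node 0: [-3,3]
  node 1: [-4,6]
  node 2: [-6,5]
  node 3: [-6,6]
  node 4: [1,2]
  node 5: [-6,6]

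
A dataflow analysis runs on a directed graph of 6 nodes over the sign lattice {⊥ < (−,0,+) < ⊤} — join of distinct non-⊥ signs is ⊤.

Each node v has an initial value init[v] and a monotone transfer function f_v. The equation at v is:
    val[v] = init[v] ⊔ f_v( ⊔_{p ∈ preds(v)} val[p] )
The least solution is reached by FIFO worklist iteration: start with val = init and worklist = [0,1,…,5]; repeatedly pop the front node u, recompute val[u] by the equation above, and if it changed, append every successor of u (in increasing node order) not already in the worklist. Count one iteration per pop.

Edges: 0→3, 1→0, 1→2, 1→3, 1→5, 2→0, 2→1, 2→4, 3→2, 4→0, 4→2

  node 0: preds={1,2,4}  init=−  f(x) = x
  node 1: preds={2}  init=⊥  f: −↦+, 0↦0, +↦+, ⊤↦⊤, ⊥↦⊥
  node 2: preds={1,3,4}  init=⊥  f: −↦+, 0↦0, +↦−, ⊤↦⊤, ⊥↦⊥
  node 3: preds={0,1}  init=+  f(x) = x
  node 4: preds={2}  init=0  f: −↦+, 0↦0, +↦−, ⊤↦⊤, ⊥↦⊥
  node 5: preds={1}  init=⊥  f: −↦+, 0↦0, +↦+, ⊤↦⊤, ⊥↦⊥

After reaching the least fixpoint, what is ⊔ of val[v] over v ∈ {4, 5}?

Worklist (12 pops):
  #1 pop 0: in=0 → ⊤ (was −); enqueue []
  #2 pop 1: in=⊥ → ⊥ (no change)
  #3 pop 2: in=⊤ → ⊤ (was ⊥); enqueue [0,1]
  #4 pop 3: in=⊤ → ⊤ (was +); enqueue [2]
  #5 pop 4: in=⊤ → ⊤ (was 0); enqueue []
  #6 pop 5: in=⊥ → ⊥ (no change)
  #7 pop 0: in=⊤ → ⊤ (no change)
  #8 pop 1: in=⊤ → ⊤ (was ⊥); enqueue [0,3,5]
  #9 pop 2: in=⊤ → ⊤ (no change)
  #10 pop 0: in=⊤ → ⊤ (no change)
  #11 pop 3: in=⊤ → ⊤ (no change)
  #12 pop 5: in=⊤ → ⊤ (was ⊥); enqueue []

Fixpoint:
  val[0] = ⊤
  val[1] = ⊤
  val[2] = ⊤
  val[3] = ⊤
  val[4] = ⊤
  val[5] = ⊤

⊤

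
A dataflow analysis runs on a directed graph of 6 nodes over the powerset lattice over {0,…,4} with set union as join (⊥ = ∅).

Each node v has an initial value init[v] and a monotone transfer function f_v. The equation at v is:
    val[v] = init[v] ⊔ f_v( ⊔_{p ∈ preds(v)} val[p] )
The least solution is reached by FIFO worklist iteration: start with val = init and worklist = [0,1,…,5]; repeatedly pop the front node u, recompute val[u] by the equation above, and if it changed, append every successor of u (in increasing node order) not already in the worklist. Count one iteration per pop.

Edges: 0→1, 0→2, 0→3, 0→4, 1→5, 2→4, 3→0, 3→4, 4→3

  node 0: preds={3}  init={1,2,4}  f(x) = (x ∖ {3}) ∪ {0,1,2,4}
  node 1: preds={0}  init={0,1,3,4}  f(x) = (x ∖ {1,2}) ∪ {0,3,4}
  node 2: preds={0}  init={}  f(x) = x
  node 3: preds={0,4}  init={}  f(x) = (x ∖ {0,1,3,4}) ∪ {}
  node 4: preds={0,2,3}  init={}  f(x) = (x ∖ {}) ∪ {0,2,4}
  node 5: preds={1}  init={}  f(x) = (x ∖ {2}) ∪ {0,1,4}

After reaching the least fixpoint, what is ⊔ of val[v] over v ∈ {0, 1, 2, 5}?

{0,1,2,3,4}

Worklist (8 pops):
  #1 pop 0: in={} → {0,1,2,4} (was {1,2,4}); enqueue []
  #2 pop 1: in={0,1,2,4} → {0,1,3,4} (no change)
  #3 pop 2: in={0,1,2,4} → {0,1,2,4} (was {}); enqueue []
  #4 pop 3: in={0,1,2,4} → {2} (was {}); enqueue [0]
  #5 pop 4: in={0,1,2,4} → {0,1,2,4} (was {}); enqueue [3]
  #6 pop 5: in={0,1,3,4} → {0,1,3,4} (was {}); enqueue []
  #7 pop 0: in={2} → {0,1,2,4} (no change)
  #8 pop 3: in={0,1,2,4} → {2} (no change)

Fixpoint:
  val[0] = {0,1,2,4}
  val[1] = {0,1,3,4}
  val[2] = {0,1,2,4}
  val[3] = {2}
  val[4] = {0,1,2,4}
  val[5] = {0,1,3,4}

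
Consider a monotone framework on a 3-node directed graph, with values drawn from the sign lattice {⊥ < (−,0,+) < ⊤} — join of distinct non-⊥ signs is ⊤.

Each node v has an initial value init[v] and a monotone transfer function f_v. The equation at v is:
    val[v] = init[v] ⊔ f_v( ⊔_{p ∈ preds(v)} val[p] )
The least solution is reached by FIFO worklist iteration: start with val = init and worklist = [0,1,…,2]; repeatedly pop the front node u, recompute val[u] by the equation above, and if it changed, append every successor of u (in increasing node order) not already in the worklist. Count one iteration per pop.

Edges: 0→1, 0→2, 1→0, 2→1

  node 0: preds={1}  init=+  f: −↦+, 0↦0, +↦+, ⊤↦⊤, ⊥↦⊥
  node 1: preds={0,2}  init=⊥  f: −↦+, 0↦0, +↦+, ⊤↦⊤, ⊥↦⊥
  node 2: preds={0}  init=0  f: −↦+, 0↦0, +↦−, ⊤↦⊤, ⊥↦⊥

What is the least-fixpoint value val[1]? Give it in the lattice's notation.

⊤

Iteration log — 6 steps:
  step 1. node 0  ⊔preds=⊥  new=+  stable
  step 2. node 1  ⊔preds=⊤  new=⊤  old=⊥  +wl: 0
  step 3. node 2  ⊔preds=+  new=⊤  old=0  +wl: 1
  step 4. node 0  ⊔preds=⊤  new=⊤  old=+  +wl: 2
  step 5. node 1  ⊔preds=⊤  new=⊤  stable
  step 6. node 2  ⊔preds=⊤  new=⊤  stable

Least fixpoint reached:
  node 0: ⊤
  node 1: ⊤
  node 2: ⊤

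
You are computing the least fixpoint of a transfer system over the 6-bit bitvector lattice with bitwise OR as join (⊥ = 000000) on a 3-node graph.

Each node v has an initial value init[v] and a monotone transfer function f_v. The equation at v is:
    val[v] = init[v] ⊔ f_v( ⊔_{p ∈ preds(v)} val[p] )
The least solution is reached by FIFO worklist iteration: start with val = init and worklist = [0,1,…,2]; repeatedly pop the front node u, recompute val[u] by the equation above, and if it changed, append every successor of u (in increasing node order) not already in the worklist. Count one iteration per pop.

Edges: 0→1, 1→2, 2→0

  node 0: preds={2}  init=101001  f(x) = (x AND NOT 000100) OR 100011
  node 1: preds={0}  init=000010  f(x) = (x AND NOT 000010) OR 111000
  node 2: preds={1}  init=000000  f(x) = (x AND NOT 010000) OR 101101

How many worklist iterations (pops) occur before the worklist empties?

Worklist (4 pops):
  #1 pop 0: in=000000 → 101011 (was 101001); enqueue []
  #2 pop 1: in=101011 → 111011 (was 000010); enqueue []
  #3 pop 2: in=111011 → 101111 (was 000000); enqueue [0]
  #4 pop 0: in=101111 → 101011 (no change)

Fixpoint:
  val[0] = 101011
  val[1] = 111011
  val[2] = 101111

4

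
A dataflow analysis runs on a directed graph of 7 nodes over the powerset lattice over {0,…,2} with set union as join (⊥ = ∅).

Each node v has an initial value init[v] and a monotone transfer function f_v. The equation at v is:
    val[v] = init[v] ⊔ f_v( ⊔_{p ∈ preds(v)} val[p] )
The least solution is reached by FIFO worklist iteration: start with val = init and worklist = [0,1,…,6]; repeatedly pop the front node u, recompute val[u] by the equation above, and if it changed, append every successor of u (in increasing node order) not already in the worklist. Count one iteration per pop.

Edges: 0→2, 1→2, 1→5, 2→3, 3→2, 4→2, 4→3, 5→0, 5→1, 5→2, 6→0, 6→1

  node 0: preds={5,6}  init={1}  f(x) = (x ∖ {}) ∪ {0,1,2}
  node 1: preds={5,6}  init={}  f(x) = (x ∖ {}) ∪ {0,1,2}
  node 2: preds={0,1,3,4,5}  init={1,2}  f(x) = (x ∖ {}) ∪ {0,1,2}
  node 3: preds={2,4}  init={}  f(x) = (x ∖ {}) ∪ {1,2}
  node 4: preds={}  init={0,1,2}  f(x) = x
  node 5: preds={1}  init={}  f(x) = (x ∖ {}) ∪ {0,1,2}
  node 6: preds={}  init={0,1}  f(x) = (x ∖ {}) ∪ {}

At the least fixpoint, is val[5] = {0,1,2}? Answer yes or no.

Iteration log — 10 steps:
  step 1. node 0  ⊔preds={0,1}  new={0,1,2}  old={1}  +wl: 
  step 2. node 1  ⊔preds={0,1}  new={0,1,2}  old={}  +wl: 
  step 3. node 2  ⊔preds={0,1,2}  new={0,1,2}  old={1,2}  +wl: 
  step 4. node 3  ⊔preds={0,1,2}  new={0,1,2}  old={}  +wl: 2
  step 5. node 4  ⊔preds={}  new={0,1,2}  stable
  step 6. node 5  ⊔preds={0,1,2}  new={0,1,2}  old={}  +wl: 0,1
  step 7. node 6  ⊔preds={}  new={0,1}  stable
  step 8. node 2  ⊔preds={0,1,2}  new={0,1,2}  stable
  step 9. node 0  ⊔preds={0,1,2}  new={0,1,2}  stable
  step 10. node 1  ⊔preds={0,1,2}  new={0,1,2}  stable

Least fixpoint reached:
  node 0: {0,1,2}
  node 1: {0,1,2}
  node 2: {0,1,2}
  node 3: {0,1,2}
  node 4: {0,1,2}
  node 5: {0,1,2}
  node 6: {0,1}

yes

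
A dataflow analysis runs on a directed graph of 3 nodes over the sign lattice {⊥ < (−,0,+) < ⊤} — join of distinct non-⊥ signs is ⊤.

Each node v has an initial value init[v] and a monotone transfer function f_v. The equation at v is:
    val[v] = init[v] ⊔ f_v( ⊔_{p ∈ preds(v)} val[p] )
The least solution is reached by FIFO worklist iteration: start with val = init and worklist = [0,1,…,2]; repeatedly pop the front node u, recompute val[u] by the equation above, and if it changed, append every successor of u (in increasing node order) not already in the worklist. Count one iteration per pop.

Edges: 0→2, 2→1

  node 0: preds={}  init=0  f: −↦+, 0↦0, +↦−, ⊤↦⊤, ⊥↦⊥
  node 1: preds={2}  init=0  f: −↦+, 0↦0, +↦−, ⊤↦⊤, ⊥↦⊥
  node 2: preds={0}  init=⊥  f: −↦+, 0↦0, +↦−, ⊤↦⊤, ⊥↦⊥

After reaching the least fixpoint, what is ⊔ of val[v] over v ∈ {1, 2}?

Trace (4 dequeues):
  [1] u=0 | in ⊥ | out 0 | ==
  [2] u=1 | in ⊥ | out 0 | ==
  [3] u=2 | in 0 | out 0 | prev ⊥ | push {1}
  [4] u=1 | in 0 | out 0 | ==

Converged values:
  [0] 0
  [1] 0
  [2] 0

0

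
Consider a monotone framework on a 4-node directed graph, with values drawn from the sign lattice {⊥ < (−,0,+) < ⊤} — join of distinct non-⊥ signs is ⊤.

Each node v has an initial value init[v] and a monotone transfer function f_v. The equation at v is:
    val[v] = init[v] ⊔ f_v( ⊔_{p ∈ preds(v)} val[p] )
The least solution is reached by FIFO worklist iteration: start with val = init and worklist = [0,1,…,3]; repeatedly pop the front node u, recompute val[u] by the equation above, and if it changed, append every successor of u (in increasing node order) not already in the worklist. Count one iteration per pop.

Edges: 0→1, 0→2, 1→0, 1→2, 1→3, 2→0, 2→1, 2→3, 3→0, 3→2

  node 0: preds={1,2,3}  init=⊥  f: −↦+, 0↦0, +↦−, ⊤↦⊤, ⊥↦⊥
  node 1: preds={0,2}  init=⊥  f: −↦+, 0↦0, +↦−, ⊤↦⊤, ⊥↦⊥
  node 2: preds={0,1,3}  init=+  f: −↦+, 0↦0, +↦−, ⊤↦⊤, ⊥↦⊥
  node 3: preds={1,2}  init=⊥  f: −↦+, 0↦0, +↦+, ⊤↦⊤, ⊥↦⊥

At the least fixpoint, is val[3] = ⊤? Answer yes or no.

Trace (7 dequeues):
  [1] u=0 | in + | out − | prev ⊥ | push {}
  [2] u=1 | in ⊤ | out ⊤ | prev ⊥ | push {0}
  [3] u=2 | in ⊤ | out ⊤ | prev + | push {1}
  [4] u=3 | in ⊤ | out ⊤ | prev ⊥ | push {2}
  [5] u=0 | in ⊤ | out ⊤ | prev − | push {}
  [6] u=1 | in ⊤ | out ⊤ | ==
  [7] u=2 | in ⊤ | out ⊤ | ==

Converged values:
  [0] ⊤
  [1] ⊤
  [2] ⊤
  [3] ⊤

yes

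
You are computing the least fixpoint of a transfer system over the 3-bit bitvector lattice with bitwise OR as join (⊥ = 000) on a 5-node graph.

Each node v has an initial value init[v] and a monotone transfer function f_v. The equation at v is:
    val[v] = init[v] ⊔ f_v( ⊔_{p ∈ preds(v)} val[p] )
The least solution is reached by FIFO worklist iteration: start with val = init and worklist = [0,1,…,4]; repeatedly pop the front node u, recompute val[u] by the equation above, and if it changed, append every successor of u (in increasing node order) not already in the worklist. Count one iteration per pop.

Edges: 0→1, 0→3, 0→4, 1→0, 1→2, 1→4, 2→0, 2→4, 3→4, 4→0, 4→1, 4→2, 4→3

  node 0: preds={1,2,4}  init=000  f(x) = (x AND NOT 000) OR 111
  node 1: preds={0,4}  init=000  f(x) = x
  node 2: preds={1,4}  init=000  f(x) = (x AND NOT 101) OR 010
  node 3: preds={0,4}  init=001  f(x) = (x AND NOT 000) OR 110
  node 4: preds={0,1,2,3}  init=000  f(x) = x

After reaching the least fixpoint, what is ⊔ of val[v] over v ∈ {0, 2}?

Worklist (9 pops):
  #1 pop 0: in=000 → 111 (was 000); enqueue []
  #2 pop 1: in=111 → 111 (was 000); enqueue [0]
  #3 pop 2: in=111 → 010 (was 000); enqueue []
  #4 pop 3: in=111 → 111 (was 001); enqueue []
  #5 pop 4: in=111 → 111 (was 000); enqueue [1,2,3]
  #6 pop 0: in=111 → 111 (no change)
  #7 pop 1: in=111 → 111 (no change)
  #8 pop 2: in=111 → 010 (no change)
  #9 pop 3: in=111 → 111 (no change)

Fixpoint:
  val[0] = 111
  val[1] = 111
  val[2] = 010
  val[3] = 111
  val[4] = 111

111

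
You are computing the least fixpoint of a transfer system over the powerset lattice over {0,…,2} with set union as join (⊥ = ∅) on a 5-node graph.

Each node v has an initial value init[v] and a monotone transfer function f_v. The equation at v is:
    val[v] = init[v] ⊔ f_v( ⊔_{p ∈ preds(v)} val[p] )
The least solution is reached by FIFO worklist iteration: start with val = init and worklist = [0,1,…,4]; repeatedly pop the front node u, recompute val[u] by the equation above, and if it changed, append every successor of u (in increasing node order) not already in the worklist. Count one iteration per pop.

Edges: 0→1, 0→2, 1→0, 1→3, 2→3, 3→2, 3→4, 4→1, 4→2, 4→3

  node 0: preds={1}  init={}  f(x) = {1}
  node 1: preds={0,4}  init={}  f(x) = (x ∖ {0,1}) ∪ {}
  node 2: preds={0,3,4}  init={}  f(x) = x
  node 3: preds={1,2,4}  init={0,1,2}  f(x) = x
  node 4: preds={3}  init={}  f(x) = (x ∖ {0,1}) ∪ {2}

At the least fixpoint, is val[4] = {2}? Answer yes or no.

Iteration log — 9 steps:
  step 1. node 0  ⊔preds={}  new={1}  old={}  +wl: 
  step 2. node 1  ⊔preds={1}  new={}  stable
  step 3. node 2  ⊔preds={0,1,2}  new={0,1,2}  old={}  +wl: 
  step 4. node 3  ⊔preds={0,1,2}  new={0,1,2}  stable
  step 5. node 4  ⊔preds={0,1,2}  new={2}  old={}  +wl: 1,2,3
  step 6. node 1  ⊔preds={1,2}  new={2}  old={}  +wl: 0
  step 7. node 2  ⊔preds={0,1,2}  new={0,1,2}  stable
  step 8. node 3  ⊔preds={0,1,2}  new={0,1,2}  stable
  step 9. node 0  ⊔preds={2}  new={1}  stable

Least fixpoint reached:
  node 0: {1}
  node 1: {2}
  node 2: {0,1,2}
  node 3: {0,1,2}
  node 4: {2}

yes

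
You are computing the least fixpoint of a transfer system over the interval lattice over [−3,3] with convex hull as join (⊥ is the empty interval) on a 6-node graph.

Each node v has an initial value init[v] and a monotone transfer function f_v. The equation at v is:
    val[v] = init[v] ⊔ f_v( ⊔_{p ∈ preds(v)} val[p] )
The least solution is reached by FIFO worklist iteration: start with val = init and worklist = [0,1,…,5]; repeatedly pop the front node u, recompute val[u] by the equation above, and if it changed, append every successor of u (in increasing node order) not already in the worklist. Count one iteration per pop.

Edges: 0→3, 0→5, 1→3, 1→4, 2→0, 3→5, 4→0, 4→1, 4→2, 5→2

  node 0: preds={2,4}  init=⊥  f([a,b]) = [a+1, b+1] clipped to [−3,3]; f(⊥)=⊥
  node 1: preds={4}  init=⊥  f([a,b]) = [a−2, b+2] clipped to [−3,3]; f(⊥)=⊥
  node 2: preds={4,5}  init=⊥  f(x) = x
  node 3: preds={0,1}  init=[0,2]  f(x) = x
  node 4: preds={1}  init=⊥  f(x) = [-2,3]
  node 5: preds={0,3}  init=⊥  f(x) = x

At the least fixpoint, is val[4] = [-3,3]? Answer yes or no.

no

Iteration log — 17 steps:
  step 1. node 0  ⊔preds=⊥  new=⊥  stable
  step 2. node 1  ⊔preds=⊥  new=⊥  stable
  step 3. node 2  ⊔preds=⊥  new=⊥  stable
  step 4. node 3  ⊔preds=⊥  new=[0,2]  stable
  step 5. node 4  ⊔preds=⊥  new=[-2,3]  old=⊥  +wl: 0,1,2
  step 6. node 5  ⊔preds=[0,2]  new=[0,2]  old=⊥  +wl: 
  step 7. node 0  ⊔preds=[-2,3]  new=[-1,3]  old=⊥  +wl: 3,5
  step 8. node 1  ⊔preds=[-2,3]  new=[-3,3]  old=⊥  +wl: 4
  step 9. node 2  ⊔preds=[-2,3]  new=[-2,3]  old=⊥  +wl: 0
  step 10. node 3  ⊔preds=[-3,3]  new=[-3,3]  old=[0,2]  +wl: 
  step 11. node 5  ⊔preds=[-3,3]  new=[-3,3]  old=[0,2]  +wl: 2
  step 12. node 4  ⊔preds=[-3,3]  new=[-2,3]  stable
  step 13. node 0  ⊔preds=[-2,3]  new=[-1,3]  stable
  step 14. node 2  ⊔preds=[-3,3]  new=[-3,3]  old=[-2,3]  +wl: 0
  step 15. node 0  ⊔preds=[-3,3]  new=[-2,3]  old=[-1,3]  +wl: 3,5
  step 16. node 3  ⊔preds=[-3,3]  new=[-3,3]  stable
  step 17. node 5  ⊔preds=[-3,3]  new=[-3,3]  stable

Least fixpoint reached:
  node 0: [-2,3]
  node 1: [-3,3]
  node 2: [-3,3]
  node 3: [-3,3]
  node 4: [-2,3]
  node 5: [-3,3]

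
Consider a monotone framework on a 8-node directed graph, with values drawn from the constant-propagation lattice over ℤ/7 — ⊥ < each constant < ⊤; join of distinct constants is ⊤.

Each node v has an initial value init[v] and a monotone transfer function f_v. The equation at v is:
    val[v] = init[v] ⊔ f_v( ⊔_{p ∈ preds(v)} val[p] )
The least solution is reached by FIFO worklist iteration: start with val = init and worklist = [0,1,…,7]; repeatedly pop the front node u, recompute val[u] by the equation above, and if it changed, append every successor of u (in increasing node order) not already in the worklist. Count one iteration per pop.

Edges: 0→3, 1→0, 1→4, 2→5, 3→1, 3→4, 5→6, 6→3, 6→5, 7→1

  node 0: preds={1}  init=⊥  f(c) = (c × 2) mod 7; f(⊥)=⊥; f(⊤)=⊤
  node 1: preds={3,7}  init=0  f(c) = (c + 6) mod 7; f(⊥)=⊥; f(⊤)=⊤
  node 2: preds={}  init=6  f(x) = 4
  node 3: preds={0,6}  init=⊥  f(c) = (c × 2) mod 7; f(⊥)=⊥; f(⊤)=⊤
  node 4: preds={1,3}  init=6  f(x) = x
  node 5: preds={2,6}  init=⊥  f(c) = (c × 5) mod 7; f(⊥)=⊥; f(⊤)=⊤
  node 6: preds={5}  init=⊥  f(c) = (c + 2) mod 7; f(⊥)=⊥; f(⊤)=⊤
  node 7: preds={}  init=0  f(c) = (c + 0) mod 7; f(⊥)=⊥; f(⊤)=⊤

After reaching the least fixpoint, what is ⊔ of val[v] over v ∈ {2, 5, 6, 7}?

Worklist (14 pops):
  #1 pop 0: in=0 → 0 (was ⊥); enqueue []
  #2 pop 1: in=0 → ⊤ (was 0); enqueue [0]
  #3 pop 2: in=⊥ → ⊤ (was 6); enqueue []
  #4 pop 3: in=0 → 0 (was ⊥); enqueue [1]
  #5 pop 4: in=⊤ → ⊤ (was 6); enqueue []
  #6 pop 5: in=⊤ → ⊤ (was ⊥); enqueue []
  #7 pop 6: in=⊤ → ⊤ (was ⊥); enqueue [3,5]
  #8 pop 7: in=⊥ → 0 (no change)
  #9 pop 0: in=⊤ → ⊤ (was 0); enqueue []
  #10 pop 1: in=0 → ⊤ (no change)
  #11 pop 3: in=⊤ → ⊤ (was 0); enqueue [1,4]
  #12 pop 5: in=⊤ → ⊤ (no change)
  #13 pop 1: in=⊤ → ⊤ (no change)
  #14 pop 4: in=⊤ → ⊤ (no change)

Fixpoint:
  val[0] = ⊤
  val[1] = ⊤
  val[2] = ⊤
  val[3] = ⊤
  val[4] = ⊤
  val[5] = ⊤
  val[6] = ⊤
  val[7] = 0

⊤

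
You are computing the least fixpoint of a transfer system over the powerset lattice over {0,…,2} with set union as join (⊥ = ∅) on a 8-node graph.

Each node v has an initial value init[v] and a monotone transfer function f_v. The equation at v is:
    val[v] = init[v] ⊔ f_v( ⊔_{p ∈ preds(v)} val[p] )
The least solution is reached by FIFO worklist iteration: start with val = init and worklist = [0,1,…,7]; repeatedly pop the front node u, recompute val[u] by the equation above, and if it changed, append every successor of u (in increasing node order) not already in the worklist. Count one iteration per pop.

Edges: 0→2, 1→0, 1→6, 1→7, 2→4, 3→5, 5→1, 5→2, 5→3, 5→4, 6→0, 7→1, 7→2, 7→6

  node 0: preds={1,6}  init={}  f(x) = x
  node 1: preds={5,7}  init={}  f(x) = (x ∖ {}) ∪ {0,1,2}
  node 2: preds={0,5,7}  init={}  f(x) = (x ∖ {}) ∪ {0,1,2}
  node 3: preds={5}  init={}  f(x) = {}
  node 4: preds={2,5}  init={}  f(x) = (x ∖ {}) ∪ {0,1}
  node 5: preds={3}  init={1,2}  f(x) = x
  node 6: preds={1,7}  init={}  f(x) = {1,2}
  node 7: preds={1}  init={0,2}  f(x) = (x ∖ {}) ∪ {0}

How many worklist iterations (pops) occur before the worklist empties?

Trace (12 dequeues):
  [1] u=0 | in {} | out {} | ==
  [2] u=1 | in {0,1,2} | out {0,1,2} | prev {} | push {0}
  [3] u=2 | in {0,1,2} | out {0,1,2} | prev {} | push {}
  [4] u=3 | in {1,2} | out {} | ==
  [5] u=4 | in {0,1,2} | out {0,1,2} | prev {} | push {}
  [6] u=5 | in {} | out {1,2} | ==
  [7] u=6 | in {0,1,2} | out {1,2} | prev {} | push {}
  [8] u=7 | in {0,1,2} | out {0,1,2} | prev {0,2} | push {1,2,6}
  [9] u=0 | in {0,1,2} | out {0,1,2} | prev {} | push {}
  [10] u=1 | in {0,1,2} | out {0,1,2} | ==
  [11] u=2 | in {0,1,2} | out {0,1,2} | ==
  [12] u=6 | in {0,1,2} | out {1,2} | ==

Converged values:
  [0] {0,1,2}
  [1] {0,1,2}
  [2] {0,1,2}
  [3] {}
  [4] {0,1,2}
  [5] {1,2}
  [6] {1,2}
  [7] {0,1,2}

12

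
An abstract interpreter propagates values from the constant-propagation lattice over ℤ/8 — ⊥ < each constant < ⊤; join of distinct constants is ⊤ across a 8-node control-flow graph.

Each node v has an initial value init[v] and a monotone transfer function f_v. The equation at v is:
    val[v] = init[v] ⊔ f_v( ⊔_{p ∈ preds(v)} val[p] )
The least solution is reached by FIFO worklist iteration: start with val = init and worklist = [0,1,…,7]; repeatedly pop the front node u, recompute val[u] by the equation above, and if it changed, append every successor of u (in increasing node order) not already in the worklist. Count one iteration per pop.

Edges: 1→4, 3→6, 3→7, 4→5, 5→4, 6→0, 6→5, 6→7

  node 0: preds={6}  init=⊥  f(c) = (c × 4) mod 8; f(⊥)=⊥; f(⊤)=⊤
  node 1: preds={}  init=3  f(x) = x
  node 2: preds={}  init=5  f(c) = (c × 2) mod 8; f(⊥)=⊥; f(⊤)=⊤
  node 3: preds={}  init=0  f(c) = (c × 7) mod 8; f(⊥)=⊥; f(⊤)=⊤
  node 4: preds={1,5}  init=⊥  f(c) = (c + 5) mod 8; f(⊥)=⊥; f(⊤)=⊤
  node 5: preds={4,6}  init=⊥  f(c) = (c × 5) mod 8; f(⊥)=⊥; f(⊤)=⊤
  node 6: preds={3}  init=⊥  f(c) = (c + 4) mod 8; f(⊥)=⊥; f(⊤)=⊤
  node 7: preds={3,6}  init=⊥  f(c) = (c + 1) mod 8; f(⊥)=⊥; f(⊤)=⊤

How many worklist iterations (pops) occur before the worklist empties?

Trace (12 dequeues):
  [1] u=0 | in ⊥ | out ⊥ | ==
  [2] u=1 | in ⊥ | out 3 | ==
  [3] u=2 | in ⊥ | out 5 | ==
  [4] u=3 | in ⊥ | out 0 | ==
  [5] u=4 | in 3 | out 0 | prev ⊥ | push {}
  [6] u=5 | in 0 | out 0 | prev ⊥ | push {4}
  [7] u=6 | in 0 | out 4 | prev ⊥ | push {0,5}
  [8] u=7 | in ⊤ | out ⊤ | prev ⊥ | push {}
  [9] u=4 | in ⊤ | out ⊤ | prev 0 | push {}
  [10] u=0 | in 4 | out 0 | prev ⊥ | push {}
  [11] u=5 | in ⊤ | out ⊤ | prev 0 | push {4}
  [12] u=4 | in ⊤ | out ⊤ | ==

Converged values:
  [0] 0
  [1] 3
  [2] 5
  [3] 0
  [4] ⊤
  [5] ⊤
  [6] 4
  [7] ⊤

12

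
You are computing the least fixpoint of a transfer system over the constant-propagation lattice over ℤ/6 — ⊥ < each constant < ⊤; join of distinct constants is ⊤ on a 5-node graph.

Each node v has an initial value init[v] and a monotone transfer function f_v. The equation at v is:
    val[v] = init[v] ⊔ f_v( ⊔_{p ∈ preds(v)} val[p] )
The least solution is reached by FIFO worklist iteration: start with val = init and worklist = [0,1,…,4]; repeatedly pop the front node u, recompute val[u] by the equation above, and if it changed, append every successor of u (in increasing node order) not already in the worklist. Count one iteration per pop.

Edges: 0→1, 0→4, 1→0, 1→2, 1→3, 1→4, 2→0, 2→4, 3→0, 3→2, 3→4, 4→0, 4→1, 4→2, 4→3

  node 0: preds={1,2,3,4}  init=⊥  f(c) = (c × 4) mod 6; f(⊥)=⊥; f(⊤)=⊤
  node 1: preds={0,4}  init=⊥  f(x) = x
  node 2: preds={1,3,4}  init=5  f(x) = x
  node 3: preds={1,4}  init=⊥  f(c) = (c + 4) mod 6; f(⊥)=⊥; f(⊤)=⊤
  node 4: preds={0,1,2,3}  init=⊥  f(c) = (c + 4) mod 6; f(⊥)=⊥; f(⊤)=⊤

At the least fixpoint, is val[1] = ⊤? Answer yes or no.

yes

Iteration log — 12 steps:
  step 1. node 0  ⊔preds=5  new=2  old=⊥  +wl: 
  step 2. node 1  ⊔preds=2  new=2  old=⊥  +wl: 0
  step 3. node 2  ⊔preds=2  new=⊤  old=5  +wl: 
  step 4. node 3  ⊔preds=2  new=0  old=⊥  +wl: 2
  step 5. node 4  ⊔preds=⊤  new=⊤  old=⊥  +wl: 1,3
  step 6. node 0  ⊔preds=⊤  new=⊤  old=2  +wl: 4
  step 7. node 2  ⊔preds=⊤  new=⊤  stable
  step 8. node 1  ⊔preds=⊤  new=⊤  old=2  +wl: 0,2
  step 9. node 3  ⊔preds=⊤  new=⊤  old=0  +wl: 
  step 10. node 4  ⊔preds=⊤  new=⊤  stable
  step 11. node 0  ⊔preds=⊤  new=⊤  stable
  step 12. node 2  ⊔preds=⊤  new=⊤  stable

Least fixpoint reached:
  node 0: ⊤
  node 1: ⊤
  node 2: ⊤
  node 3: ⊤
  node 4: ⊤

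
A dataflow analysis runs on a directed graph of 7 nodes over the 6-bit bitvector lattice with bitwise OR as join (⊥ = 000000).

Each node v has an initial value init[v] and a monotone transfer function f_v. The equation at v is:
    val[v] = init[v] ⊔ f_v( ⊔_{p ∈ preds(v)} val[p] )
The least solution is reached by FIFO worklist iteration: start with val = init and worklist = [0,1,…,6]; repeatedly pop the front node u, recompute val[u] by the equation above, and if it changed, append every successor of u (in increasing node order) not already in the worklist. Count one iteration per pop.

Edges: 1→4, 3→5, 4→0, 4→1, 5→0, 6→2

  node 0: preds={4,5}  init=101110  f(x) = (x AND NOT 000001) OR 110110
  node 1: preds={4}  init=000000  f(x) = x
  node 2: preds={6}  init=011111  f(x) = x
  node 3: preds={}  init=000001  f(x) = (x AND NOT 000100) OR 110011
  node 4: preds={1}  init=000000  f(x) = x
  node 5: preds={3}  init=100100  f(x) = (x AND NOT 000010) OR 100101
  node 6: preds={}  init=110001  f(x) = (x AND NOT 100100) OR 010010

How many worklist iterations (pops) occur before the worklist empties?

9

Iteration log — 9 steps:
  step 1. node 0  ⊔preds=100100  new=111110  old=101110  +wl: 
  step 2. node 1  ⊔preds=000000  new=000000  stable
  step 3. node 2  ⊔preds=110001  new=111111  old=011111  +wl: 
  step 4. node 3  ⊔preds=000000  new=110011  old=000001  +wl: 
  step 5. node 4  ⊔preds=000000  new=000000  stable
  step 6. node 5  ⊔preds=110011  new=110101  old=100100  +wl: 0
  step 7. node 6  ⊔preds=000000  new=110011  old=110001  +wl: 2
  step 8. node 0  ⊔preds=110101  new=111110  stable
  step 9. node 2  ⊔preds=110011  new=111111  stable

Least fixpoint reached:
  node 0: 111110
  node 1: 000000
  node 2: 111111
  node 3: 110011
  node 4: 000000
  node 5: 110101
  node 6: 110011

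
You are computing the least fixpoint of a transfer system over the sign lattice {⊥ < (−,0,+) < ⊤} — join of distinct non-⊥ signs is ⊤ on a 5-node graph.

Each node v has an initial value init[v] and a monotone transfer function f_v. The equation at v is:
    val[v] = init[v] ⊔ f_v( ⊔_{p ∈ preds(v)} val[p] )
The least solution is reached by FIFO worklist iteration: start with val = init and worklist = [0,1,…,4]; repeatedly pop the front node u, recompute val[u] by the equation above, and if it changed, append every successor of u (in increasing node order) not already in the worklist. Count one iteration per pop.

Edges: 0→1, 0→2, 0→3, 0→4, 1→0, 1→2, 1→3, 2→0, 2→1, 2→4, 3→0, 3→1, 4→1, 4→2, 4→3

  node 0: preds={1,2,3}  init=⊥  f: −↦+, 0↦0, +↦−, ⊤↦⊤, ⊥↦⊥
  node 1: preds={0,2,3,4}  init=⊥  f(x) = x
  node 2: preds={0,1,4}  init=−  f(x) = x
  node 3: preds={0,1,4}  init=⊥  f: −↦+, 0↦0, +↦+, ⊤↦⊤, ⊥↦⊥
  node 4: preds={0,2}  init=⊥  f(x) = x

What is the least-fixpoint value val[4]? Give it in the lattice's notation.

⊤

Worklist (10 pops):
  #1 pop 0: in=− → + (was ⊥); enqueue []
  #2 pop 1: in=⊤ → ⊤ (was ⊥); enqueue [0]
  #3 pop 2: in=⊤ → ⊤ (was −); enqueue [1]
  #4 pop 3: in=⊤ → ⊤ (was ⊥); enqueue []
  #5 pop 4: in=⊤ → ⊤ (was ⊥); enqueue [2,3]
  #6 pop 0: in=⊤ → ⊤ (was +); enqueue [4]
  #7 pop 1: in=⊤ → ⊤ (no change)
  #8 pop 2: in=⊤ → ⊤ (no change)
  #9 pop 3: in=⊤ → ⊤ (no change)
  #10 pop 4: in=⊤ → ⊤ (no change)

Fixpoint:
  val[0] = ⊤
  val[1] = ⊤
  val[2] = ⊤
  val[3] = ⊤
  val[4] = ⊤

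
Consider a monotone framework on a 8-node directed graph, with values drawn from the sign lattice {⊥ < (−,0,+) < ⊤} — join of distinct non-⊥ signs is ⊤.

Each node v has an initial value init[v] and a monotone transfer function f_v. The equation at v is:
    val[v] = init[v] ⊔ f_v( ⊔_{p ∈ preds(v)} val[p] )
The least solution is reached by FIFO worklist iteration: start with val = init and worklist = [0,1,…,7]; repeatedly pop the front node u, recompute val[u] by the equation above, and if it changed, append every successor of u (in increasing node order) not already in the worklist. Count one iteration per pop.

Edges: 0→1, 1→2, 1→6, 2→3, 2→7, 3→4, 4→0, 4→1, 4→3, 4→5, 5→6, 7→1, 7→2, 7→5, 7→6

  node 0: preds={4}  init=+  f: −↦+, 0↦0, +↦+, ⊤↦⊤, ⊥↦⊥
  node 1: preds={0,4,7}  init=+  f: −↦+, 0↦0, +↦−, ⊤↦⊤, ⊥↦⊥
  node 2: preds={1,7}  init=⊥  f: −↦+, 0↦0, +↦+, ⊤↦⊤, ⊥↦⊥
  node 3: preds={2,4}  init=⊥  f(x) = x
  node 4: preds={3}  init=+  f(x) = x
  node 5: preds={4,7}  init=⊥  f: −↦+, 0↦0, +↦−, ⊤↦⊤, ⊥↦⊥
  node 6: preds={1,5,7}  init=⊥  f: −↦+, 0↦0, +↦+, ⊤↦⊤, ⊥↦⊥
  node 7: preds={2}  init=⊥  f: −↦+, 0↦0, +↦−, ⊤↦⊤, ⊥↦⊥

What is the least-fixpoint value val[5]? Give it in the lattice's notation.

Worklist (14 pops):
  #1 pop 0: in=+ → + (no change)
  #2 pop 1: in=+ → ⊤ (was +); enqueue []
  #3 pop 2: in=⊤ → ⊤ (was ⊥); enqueue []
  #4 pop 3: in=⊤ → ⊤ (was ⊥); enqueue []
  #5 pop 4: in=⊤ → ⊤ (was +); enqueue [0,1,3]
  #6 pop 5: in=⊤ → ⊤ (was ⊥); enqueue []
  #7 pop 6: in=⊤ → ⊤ (was ⊥); enqueue []
  #8 pop 7: in=⊤ → ⊤ (was ⊥); enqueue [2,5,6]
  #9 pop 0: in=⊤ → ⊤ (was +); enqueue []
  #10 pop 1: in=⊤ → ⊤ (no change)
  #11 pop 3: in=⊤ → ⊤ (no change)
  #12 pop 2: in=⊤ → ⊤ (no change)
  #13 pop 5: in=⊤ → ⊤ (no change)
  #14 pop 6: in=⊤ → ⊤ (no change)

Fixpoint:
  val[0] = ⊤
  val[1] = ⊤
  val[2] = ⊤
  val[3] = ⊤
  val[4] = ⊤
  val[5] = ⊤
  val[6] = ⊤
  val[7] = ⊤

⊤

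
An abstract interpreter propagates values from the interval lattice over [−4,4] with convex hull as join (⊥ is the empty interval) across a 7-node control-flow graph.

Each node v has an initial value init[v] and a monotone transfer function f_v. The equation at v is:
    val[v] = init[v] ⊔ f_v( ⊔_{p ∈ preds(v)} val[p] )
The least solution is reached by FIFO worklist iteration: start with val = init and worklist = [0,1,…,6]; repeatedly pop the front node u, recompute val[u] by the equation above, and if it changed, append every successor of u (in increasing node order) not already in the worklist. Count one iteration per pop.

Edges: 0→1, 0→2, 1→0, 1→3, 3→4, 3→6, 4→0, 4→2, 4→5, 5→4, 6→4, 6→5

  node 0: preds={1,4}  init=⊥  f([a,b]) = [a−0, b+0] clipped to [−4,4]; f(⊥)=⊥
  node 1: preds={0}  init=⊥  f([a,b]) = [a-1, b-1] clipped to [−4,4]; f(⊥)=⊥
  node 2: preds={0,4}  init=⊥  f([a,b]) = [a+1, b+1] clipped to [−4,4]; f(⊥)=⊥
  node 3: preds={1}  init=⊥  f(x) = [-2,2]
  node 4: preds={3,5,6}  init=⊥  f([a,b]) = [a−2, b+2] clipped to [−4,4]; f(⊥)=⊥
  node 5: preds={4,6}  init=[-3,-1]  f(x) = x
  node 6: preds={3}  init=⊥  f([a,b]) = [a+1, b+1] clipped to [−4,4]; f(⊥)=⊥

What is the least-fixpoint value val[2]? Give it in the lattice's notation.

Iteration log — 14 steps:
  step 1. node 0  ⊔preds=⊥  new=⊥  stable
  step 2. node 1  ⊔preds=⊥  new=⊥  stable
  step 3. node 2  ⊔preds=⊥  new=⊥  stable
  step 4. node 3  ⊔preds=⊥  new=[-2,2]  old=⊥  +wl: 
  step 5. node 4  ⊔preds=[-3,2]  new=[-4,4]  old=⊥  +wl: 0,2
  step 6. node 5  ⊔preds=[-4,4]  new=[-4,4]  old=[-3,-1]  +wl: 4
  step 7. node 6  ⊔preds=[-2,2]  new=[-1,3]  old=⊥  +wl: 5
  step 8. node 0  ⊔preds=[-4,4]  new=[-4,4]  old=⊥  +wl: 1
  step 9. node 2  ⊔preds=[-4,4]  new=[-3,4]  old=⊥  +wl: 
  step 10. node 4  ⊔preds=[-4,4]  new=[-4,4]  stable
  step 11. node 5  ⊔preds=[-4,4]  new=[-4,4]  stable
  step 12. node 1  ⊔preds=[-4,4]  new=[-4,3]  old=⊥  +wl: 0,3
  step 13. node 0  ⊔preds=[-4,4]  new=[-4,4]  stable
  step 14. node 3  ⊔preds=[-4,3]  new=[-2,2]  stable

Least fixpoint reached:
  node 0: [-4,4]
  node 1: [-4,3]
  node 2: [-3,4]
  node 3: [-2,2]
  node 4: [-4,4]
  node 5: [-4,4]
  node 6: [-1,3]

[-3,4]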